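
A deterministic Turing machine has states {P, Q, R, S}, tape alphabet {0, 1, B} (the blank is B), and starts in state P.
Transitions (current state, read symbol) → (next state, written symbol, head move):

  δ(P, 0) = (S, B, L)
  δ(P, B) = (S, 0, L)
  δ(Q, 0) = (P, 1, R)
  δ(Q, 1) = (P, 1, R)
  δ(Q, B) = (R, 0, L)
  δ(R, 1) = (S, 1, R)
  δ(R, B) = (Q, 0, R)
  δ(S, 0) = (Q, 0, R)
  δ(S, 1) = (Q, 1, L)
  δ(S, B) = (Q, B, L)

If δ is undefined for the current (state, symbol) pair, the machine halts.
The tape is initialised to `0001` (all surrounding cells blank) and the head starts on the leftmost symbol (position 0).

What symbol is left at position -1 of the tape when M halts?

state=P head=0 tape=BBB[0]001   (P,0)→(S,B,L)
state=S head=-1 tape=BB[B]B001   (S,B)→(Q,B,L)
state=Q head=-2 tape=B[B]BB001   (Q,B)→(R,0,L)
state=R head=-3 tape=[B]0BB001   (R,B)→(Q,0,R)
state=Q head=-2 tape=0[0]BB001   (Q,0)→(P,1,R)
state=P head=-1 tape=01[B]B001   (P,B)→(S,0,L)
state=S head=-2 tape=0[1]0B001   (S,1)→(Q,1,L)
state=Q head=-3 tape=[0]10B001   (Q,0)→(P,1,R)
state=P head=-2 tape=1[1]0B001
Cell -1 holds 0 when M halts.

0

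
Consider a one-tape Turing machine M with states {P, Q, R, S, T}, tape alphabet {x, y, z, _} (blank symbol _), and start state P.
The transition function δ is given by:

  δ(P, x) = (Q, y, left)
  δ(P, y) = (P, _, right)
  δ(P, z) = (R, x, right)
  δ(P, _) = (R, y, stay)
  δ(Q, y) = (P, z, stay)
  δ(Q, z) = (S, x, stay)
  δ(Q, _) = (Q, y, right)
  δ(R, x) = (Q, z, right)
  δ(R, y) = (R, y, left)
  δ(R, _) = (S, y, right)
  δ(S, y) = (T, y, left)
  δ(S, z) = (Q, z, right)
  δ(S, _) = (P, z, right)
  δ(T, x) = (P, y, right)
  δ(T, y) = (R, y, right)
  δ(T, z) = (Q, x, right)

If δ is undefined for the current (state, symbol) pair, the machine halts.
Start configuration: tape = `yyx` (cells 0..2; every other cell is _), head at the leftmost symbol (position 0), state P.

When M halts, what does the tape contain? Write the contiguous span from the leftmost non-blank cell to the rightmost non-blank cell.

P | [y]yx___   read y → write _, move right, go to P
P | _[y]x___   read y → write _, move right, go to P
P | __[x]___   read x → write y, move left, go to Q
Q | _[_]y___   read _ → write y, move right, go to Q
Q | _y[y]___   read y → write z, move stay, go to P
P | _y[z]___   read z → write x, move right, go to R
R | _yx[_]__   read _ → write y, move right, go to S
S | _yxy[_]_   read _ → write z, move right, go to P
P | _yxyz[_]   read _ → write y, move stay, go to R
R | _yxyz[y]   read y → write y, move left, go to R
R | _yxy[z]y
The non-blank tape span at halt is yxyzy.

yxyzy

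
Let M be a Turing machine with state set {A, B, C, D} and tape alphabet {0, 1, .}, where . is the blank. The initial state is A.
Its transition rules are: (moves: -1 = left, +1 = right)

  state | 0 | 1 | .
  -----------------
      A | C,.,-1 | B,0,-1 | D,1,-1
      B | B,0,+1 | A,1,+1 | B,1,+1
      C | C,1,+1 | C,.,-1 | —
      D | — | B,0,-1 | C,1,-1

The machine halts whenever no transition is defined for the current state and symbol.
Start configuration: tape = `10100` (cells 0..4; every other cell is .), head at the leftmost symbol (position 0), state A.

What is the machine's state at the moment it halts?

state=A head=0 tape=.[1]0100   (A,1)→(B,0,-1)
state=B head=-1 tape=[.]00100   (B,.)→(B,1,+1)
state=B head=0 tape=1[0]0100   (B,0)→(B,0,+1)
state=B head=1 tape=10[0]100   (B,0)→(B,0,+1)
state=B head=2 tape=100[1]00   (B,1)→(A,1,+1)
state=A head=3 tape=1001[0]0   (A,0)→(C,.,-1)
state=C head=2 tape=100[1].0   (C,1)→(C,.,-1)
state=C head=1 tape=10[0]..0   (C,0)→(C,1,+1)
state=C head=2 tape=101[.].0
No transition is defined for (C, .); M halts in state C.

C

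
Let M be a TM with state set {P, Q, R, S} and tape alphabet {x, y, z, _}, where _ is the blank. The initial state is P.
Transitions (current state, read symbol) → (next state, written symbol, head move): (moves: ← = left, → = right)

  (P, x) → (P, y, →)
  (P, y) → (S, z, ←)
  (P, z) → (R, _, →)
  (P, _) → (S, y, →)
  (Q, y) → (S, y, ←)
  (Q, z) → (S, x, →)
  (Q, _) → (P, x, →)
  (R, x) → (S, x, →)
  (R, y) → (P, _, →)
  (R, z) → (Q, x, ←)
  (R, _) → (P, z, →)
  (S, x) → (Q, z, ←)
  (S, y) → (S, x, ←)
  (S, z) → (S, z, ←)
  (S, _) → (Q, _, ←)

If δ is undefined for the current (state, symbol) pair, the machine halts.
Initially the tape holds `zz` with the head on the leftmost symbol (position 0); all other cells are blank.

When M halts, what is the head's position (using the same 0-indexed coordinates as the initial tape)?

P | _[z]z__   read z → write _, move →, go to R
R | __[z]__   read z → write x, move ←, go to Q
Q | _[_]x__   read _ → write x, move →, go to P
P | _x[x]__   read x → write y, move →, go to P
P | _xy[_]_   read _ → write y, move →, go to S
S | _xyy[_]   read _ → write _, move ←, go to Q
Q | _xy[y]_   read y → write y, move ←, go to S
S | _x[y]y_   read y → write x, move ←, go to S
S | _[x]xy_   read x → write z, move ←, go to Q
Q | [_]zxy_   read _ → write x, move →, go to P
P | x[z]xy_   read z → write _, move →, go to R
R | x_[x]y_   read x → write x, move →, go to S
S | x_x[y]_   read y → write x, move ←, go to S
S | x_[x]x_   read x → write z, move ←, go to Q
Q | x[_]zx_   read _ → write x, move →, go to P
P | xx[z]x_   read z → write _, move →, go to R
R | xx_[x]_   read x → write x, move →, go to S
S | xx_x[_]   read _ → write _, move ←, go to Q
Q | xx_[x]_
At halt the head is at cell 2.

2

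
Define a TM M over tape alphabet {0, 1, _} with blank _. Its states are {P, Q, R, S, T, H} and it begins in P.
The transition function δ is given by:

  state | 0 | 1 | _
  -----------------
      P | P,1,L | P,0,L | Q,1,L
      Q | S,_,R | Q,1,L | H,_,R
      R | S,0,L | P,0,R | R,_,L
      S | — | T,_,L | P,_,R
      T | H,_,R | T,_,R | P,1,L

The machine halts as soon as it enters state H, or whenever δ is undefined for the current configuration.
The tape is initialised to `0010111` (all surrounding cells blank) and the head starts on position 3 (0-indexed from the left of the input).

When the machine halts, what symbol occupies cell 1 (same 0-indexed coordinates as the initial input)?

P | __001[0]111   read 0 → write 1, move L, go to P
P | __00[1]1111   read 1 → write 0, move L, go to P
P | __0[0]01111   read 0 → write 1, move L, go to P
P | __[0]101111   read 0 → write 1, move L, go to P
P | _[_]1101111   read _ → write 1, move L, go to Q
Q | [_]11101111   read _ → write _, move R, go to H
H | _[1]1101111
Cell 1 holds 1 when M halts.

1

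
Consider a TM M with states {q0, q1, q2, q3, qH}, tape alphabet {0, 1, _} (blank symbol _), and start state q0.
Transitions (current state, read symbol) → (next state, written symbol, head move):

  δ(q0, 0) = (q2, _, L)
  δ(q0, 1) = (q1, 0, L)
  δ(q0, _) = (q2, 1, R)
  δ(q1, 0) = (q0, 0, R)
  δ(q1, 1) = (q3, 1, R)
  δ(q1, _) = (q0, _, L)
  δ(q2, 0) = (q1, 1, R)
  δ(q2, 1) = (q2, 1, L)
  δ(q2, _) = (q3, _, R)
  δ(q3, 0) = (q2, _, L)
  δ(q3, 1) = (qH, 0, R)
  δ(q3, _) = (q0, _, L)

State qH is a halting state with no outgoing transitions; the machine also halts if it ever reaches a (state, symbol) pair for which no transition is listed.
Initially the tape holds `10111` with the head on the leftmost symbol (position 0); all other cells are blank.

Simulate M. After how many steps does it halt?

15

q0 | __[1]0111   read 1 → write 0, move L, go to q1
q1 | _[_]00111   read _ → write _, move L, go to q0
q0 | [_]_00111   read _ → write 1, move R, go to q2
q2 | 1[_]00111   read _ → write _, move R, go to q3
q3 | 1_[0]0111   read 0 → write _, move L, go to q2
q2 | 1[_]_0111   read _ → write _, move R, go to q3
q3 | 1_[_]0111   read _ → write _, move L, go to q0
q0 | 1[_]_0111   read _ → write 1, move R, go to q2
q2 | 11[_]0111   read _ → write _, move R, go to q3
q3 | 11_[0]111   read 0 → write _, move L, go to q2
q2 | 11[_]_111   read _ → write _, move R, go to q3
q3 | 11_[_]111   read _ → write _, move L, go to q0
q0 | 11[_]_111   read _ → write 1, move R, go to q2
q2 | 111[_]111   read _ → write _, move R, go to q3
q3 | 111_[1]11   read 1 → write 0, move R, go to qH
qH | 111_0[1]1
M halts after 15 transitions.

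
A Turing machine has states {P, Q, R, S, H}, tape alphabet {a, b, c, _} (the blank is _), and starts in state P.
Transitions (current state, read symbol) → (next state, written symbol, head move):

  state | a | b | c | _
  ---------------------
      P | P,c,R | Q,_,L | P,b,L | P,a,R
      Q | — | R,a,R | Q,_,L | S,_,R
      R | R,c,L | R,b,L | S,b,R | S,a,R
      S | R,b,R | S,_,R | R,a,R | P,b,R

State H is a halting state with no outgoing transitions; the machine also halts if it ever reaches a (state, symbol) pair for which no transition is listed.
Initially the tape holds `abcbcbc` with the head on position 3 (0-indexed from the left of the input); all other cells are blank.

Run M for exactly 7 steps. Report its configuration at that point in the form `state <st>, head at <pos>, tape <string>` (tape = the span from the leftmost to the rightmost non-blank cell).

state=P head=3 tape=abc[b]cbc   (P,b)→(Q,_,L)
state=Q head=2 tape=ab[c]_cbc   (Q,c)→(Q,_,L)
state=Q head=1 tape=a[b]__cbc   (Q,b)→(R,a,R)
state=R head=2 tape=aa[_]_cbc   (R,_)→(S,a,R)
state=S head=3 tape=aaa[_]cbc   (S,_)→(P,b,R)
state=P head=4 tape=aaab[c]bc   (P,c)→(P,b,L)
state=P head=3 tape=aaa[b]bbc   (P,b)→(Q,_,L)
state=Q head=2 tape=aa[a]_bbc
After 7 steps: state Q, head at 2, tape aaa_bbc.

state Q, head at 2, tape aaa_bbc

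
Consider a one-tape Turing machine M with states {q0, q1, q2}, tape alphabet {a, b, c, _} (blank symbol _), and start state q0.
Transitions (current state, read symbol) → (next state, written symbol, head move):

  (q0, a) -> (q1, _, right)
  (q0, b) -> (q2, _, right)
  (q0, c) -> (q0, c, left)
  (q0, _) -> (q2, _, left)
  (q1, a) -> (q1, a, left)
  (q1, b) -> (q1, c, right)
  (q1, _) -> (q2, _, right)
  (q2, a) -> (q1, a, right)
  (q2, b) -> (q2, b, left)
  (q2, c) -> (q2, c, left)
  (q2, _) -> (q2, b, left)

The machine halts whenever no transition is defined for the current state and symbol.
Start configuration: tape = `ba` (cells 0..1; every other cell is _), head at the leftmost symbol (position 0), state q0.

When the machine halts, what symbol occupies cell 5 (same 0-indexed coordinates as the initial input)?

q0 | [b]a____   read b → write _, move right, go to q2
q2 | _[a]____   read a → write a, move right, go to q1
q1 | _a[_]___   read _ → write _, move right, go to q2
q2 | _a_[_]__   read _ → write b, move left, go to q2
q2 | _a[_]b__   read _ → write b, move left, go to q2
q2 | _[a]bb__   read a → write a, move right, go to q1
q1 | _a[b]b__   read b → write c, move right, go to q1
q1 | _ac[b]__   read b → write c, move right, go to q1
q1 | _acc[_]_   read _ → write _, move right, go to q2
q2 | _acc_[_]   read _ → write b, move left, go to q2
q2 | _acc[_]b   read _ → write b, move left, go to q2
q2 | _ac[c]bb   read c → write c, move left, go to q2
q2 | _a[c]cbb   read c → write c, move left, go to q2
q2 | _[a]ccbb   read a → write a, move right, go to q1
q1 | _a[c]cbb
Cell 5 holds b when M halts.

b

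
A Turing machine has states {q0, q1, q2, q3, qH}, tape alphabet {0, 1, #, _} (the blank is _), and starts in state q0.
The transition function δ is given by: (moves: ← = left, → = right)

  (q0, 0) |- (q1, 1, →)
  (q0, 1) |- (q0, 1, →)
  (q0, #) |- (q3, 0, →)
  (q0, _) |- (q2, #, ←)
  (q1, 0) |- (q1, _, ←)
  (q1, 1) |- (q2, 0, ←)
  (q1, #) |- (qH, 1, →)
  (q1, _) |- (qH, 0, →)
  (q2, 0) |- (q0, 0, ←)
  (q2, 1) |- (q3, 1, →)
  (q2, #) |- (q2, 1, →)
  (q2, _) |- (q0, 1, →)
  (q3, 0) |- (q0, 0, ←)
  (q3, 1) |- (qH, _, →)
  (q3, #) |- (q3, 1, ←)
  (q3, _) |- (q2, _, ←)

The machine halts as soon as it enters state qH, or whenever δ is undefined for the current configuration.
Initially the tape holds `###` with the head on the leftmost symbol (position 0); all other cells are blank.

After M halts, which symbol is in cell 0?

state=q0 head=0 tape=__[#]##   (q0,#)→(q3,0,→)
state=q3 head=1 tape=__0[#]#   (q3,#)→(q3,1,←)
state=q3 head=0 tape=__[0]1#   (q3,0)→(q0,0,←)
state=q0 head=-1 tape=_[_]01#   (q0,_)→(q2,#,←)
state=q2 head=-2 tape=[_]#01#   (q2,_)→(q0,1,→)
state=q0 head=-1 tape=1[#]01#   (q0,#)→(q3,0,→)
state=q3 head=0 tape=10[0]1#   (q3,0)→(q0,0,←)
state=q0 head=-1 tape=1[0]01#   (q0,0)→(q1,1,→)
state=q1 head=0 tape=11[0]1#   (q1,0)→(q1,_,←)
state=q1 head=-1 tape=1[1]_1#   (q1,1)→(q2,0,←)
state=q2 head=-2 tape=[1]0_1#   (q2,1)→(q3,1,→)
state=q3 head=-1 tape=1[0]_1#   (q3,0)→(q0,0,←)
state=q0 head=-2 tape=[1]0_1#   (q0,1)→(q0,1,→)
state=q0 head=-1 tape=1[0]_1#   (q0,0)→(q1,1,→)
state=q1 head=0 tape=11[_]1#   (q1,_)→(qH,0,→)
state=qH head=1 tape=110[1]#
Cell 0 holds 0 when M halts.

0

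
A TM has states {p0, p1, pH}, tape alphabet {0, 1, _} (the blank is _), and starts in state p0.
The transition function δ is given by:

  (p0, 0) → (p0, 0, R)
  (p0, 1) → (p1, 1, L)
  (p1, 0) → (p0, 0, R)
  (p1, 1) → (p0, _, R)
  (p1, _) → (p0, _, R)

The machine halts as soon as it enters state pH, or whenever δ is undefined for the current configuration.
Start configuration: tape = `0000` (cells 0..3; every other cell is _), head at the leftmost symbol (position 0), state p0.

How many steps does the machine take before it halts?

4

state=p0 head=0 tape=[0]000_   (p0,0)→(p0,0,R)
state=p0 head=1 tape=0[0]00_   (p0,0)→(p0,0,R)
state=p0 head=2 tape=00[0]0_   (p0,0)→(p0,0,R)
state=p0 head=3 tape=000[0]_   (p0,0)→(p0,0,R)
state=p0 head=4 tape=0000[_]
M halts after 4 transitions.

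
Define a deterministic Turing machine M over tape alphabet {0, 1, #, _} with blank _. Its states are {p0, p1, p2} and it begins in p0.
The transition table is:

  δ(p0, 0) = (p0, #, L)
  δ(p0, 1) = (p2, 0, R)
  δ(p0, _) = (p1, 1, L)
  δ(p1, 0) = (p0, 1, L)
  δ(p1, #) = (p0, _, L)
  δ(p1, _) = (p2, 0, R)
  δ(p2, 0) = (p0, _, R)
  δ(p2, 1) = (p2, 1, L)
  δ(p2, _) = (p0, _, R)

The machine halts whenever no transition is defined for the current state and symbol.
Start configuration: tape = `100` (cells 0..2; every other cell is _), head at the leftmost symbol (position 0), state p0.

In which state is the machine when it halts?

state=p0 head=0 tape=__[1]00   (p0,1)→(p2,0,R)
state=p2 head=1 tape=__0[0]0   (p2,0)→(p0,_,R)
state=p0 head=2 tape=__0_[0]   (p0,0)→(p0,#,L)
state=p0 head=1 tape=__0[_]#   (p0,_)→(p1,1,L)
state=p1 head=0 tape=__[0]1#   (p1,0)→(p0,1,L)
state=p0 head=-1 tape=_[_]11#   (p0,_)→(p1,1,L)
state=p1 head=-2 tape=[_]111#   (p1,_)→(p2,0,R)
state=p2 head=-1 tape=0[1]11#   (p2,1)→(p2,1,L)
state=p2 head=-2 tape=[0]111#   (p2,0)→(p0,_,R)
state=p0 head=-1 tape=_[1]11#   (p0,1)→(p2,0,R)
state=p2 head=0 tape=_0[1]1#   (p2,1)→(p2,1,L)
state=p2 head=-1 tape=_[0]11#   (p2,0)→(p0,_,R)
state=p0 head=0 tape=__[1]1#   (p0,1)→(p2,0,R)
state=p2 head=1 tape=__0[1]#   (p2,1)→(p2,1,L)
state=p2 head=0 tape=__[0]1#   (p2,0)→(p0,_,R)
state=p0 head=1 tape=___[1]#   (p0,1)→(p2,0,R)
state=p2 head=2 tape=___0[#]
No transition is defined for (p2, #); M halts in state p2.

p2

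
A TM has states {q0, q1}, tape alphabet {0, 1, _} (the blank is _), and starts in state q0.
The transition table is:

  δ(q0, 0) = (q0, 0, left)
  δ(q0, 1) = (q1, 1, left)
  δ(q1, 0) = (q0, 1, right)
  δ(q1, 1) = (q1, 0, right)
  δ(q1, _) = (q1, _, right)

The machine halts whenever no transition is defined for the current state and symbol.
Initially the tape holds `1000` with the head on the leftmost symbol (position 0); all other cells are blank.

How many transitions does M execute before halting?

state=q0 head=0 tape=_[1]000_   (q0,1)→(q1,1,left)
state=q1 head=-1 tape=[_]1000_   (q1,_)→(q1,_,right)
state=q1 head=0 tape=_[1]000_   (q1,1)→(q1,0,right)
state=q1 head=1 tape=_0[0]00_   (q1,0)→(q0,1,right)
state=q0 head=2 tape=_01[0]0_   (q0,0)→(q0,0,left)
state=q0 head=1 tape=_0[1]00_   (q0,1)→(q1,1,left)
state=q1 head=0 tape=_[0]100_   (q1,0)→(q0,1,right)
state=q0 head=1 tape=_1[1]00_   (q0,1)→(q1,1,left)
state=q1 head=0 tape=_[1]100_   (q1,1)→(q1,0,right)
state=q1 head=1 tape=_0[1]00_   (q1,1)→(q1,0,right)
state=q1 head=2 tape=_00[0]0_   (q1,0)→(q0,1,right)
state=q0 head=3 tape=_001[0]_   (q0,0)→(q0,0,left)
state=q0 head=2 tape=_00[1]0_   (q0,1)→(q1,1,left)
state=q1 head=1 tape=_0[0]10_   (q1,0)→(q0,1,right)
state=q0 head=2 tape=_01[1]0_   (q0,1)→(q1,1,left)
state=q1 head=1 tape=_0[1]10_   (q1,1)→(q1,0,right)
state=q1 head=2 tape=_00[1]0_   (q1,1)→(q1,0,right)
state=q1 head=3 tape=_000[0]_   (q1,0)→(q0,1,right)
state=q0 head=4 tape=_0001[_]
M halts after 18 transitions.

18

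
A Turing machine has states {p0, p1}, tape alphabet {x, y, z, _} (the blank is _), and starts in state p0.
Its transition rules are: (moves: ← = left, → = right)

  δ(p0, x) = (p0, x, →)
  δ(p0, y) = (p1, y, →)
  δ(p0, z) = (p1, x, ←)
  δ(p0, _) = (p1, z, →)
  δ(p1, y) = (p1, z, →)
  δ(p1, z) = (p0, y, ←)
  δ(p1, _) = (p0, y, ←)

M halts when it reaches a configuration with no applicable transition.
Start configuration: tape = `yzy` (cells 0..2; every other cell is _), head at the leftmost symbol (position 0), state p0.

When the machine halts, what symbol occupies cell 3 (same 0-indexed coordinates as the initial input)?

y

state=p0 head=0 tape=[y]zy_   (p0,y)→(p1,y,→)
state=p1 head=1 tape=y[z]y_   (p1,z)→(p0,y,←)
state=p0 head=0 tape=[y]yy_   (p0,y)→(p1,y,→)
state=p1 head=1 tape=y[y]y_   (p1,y)→(p1,z,→)
state=p1 head=2 tape=yz[y]_   (p1,y)→(p1,z,→)
state=p1 head=3 tape=yzz[_]   (p1,_)→(p0,y,←)
state=p0 head=2 tape=yz[z]y   (p0,z)→(p1,x,←)
state=p1 head=1 tape=y[z]xy   (p1,z)→(p0,y,←)
state=p0 head=0 tape=[y]yxy   (p0,y)→(p1,y,→)
state=p1 head=1 tape=y[y]xy   (p1,y)→(p1,z,→)
state=p1 head=2 tape=yz[x]y
Cell 3 holds y when M halts.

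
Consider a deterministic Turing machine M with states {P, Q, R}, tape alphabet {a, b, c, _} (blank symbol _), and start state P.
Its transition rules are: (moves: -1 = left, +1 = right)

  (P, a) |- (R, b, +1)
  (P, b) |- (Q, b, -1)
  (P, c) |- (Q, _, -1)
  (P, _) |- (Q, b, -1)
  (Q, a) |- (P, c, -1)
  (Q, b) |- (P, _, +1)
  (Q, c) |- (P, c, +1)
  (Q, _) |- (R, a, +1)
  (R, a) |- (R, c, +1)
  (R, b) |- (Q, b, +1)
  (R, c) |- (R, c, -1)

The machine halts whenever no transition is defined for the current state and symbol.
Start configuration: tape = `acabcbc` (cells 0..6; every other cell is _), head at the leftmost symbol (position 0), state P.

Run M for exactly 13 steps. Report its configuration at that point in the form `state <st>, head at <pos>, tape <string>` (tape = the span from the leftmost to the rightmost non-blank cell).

P | [a]cabcbc   read a → write b, move +1, go to R
R | b[c]abcbc   read c → write c, move -1, go to R
R | [b]cabcbc   read b → write b, move +1, go to Q
Q | b[c]abcbc   read c → write c, move +1, go to P
P | bc[a]bcbc   read a → write b, move +1, go to R
R | bcb[b]cbc   read b → write b, move +1, go to Q
Q | bcbb[c]bc   read c → write c, move +1, go to P
P | bcbbc[b]c   read b → write b, move -1, go to Q
Q | bcbb[c]bc   read c → write c, move +1, go to P
P | bcbbc[b]c   read b → write b, move -1, go to Q
Q | bcbb[c]bc   read c → write c, move +1, go to P
P | bcbbc[b]c   read b → write b, move -1, go to Q
Q | bcbb[c]bc   read c → write c, move +1, go to P
P | bcbbc[b]c
After 13 steps: state P, head at 5, tape bcbbcbc.

state P, head at 5, tape bcbbcbc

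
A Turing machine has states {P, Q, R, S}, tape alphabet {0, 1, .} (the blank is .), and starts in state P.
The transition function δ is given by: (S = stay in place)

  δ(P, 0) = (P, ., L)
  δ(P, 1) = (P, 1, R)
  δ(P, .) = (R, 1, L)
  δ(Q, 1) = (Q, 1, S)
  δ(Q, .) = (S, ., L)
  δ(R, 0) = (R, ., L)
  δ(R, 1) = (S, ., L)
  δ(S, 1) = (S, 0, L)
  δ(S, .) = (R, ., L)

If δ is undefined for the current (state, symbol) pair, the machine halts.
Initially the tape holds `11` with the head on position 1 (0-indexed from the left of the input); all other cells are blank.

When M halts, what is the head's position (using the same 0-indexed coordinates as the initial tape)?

P | ..1[1].   read 1 → write 1, move R, go to P
P | ..11[.]   read . → write 1, move L, go to R
R | ..1[1]1   read 1 → write ., move L, go to S
S | ..[1].1   read 1 → write 0, move L, go to S
S | .[.]0.1   read . → write ., move L, go to R
R | [.].0.1
At halt the head is at cell -2.

-2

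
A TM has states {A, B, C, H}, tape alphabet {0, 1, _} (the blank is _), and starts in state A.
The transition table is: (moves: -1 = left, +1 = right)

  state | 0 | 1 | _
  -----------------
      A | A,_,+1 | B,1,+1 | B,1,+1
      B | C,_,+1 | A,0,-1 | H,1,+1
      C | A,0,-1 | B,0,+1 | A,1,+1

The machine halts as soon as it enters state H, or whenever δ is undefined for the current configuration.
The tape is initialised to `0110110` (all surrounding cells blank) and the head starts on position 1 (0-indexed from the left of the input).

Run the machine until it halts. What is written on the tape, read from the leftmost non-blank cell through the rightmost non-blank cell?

state=A head=1 tape=0[1]10110___   (A,1)→(B,1,+1)
state=B head=2 tape=01[1]0110___   (B,1)→(A,0,-1)
state=A head=1 tape=0[1]00110___   (A,1)→(B,1,+1)
state=B head=2 tape=01[0]0110___   (B,0)→(C,_,+1)
state=C head=3 tape=01_[0]110___   (C,0)→(A,0,-1)
state=A head=2 tape=01[_]0110___   (A,_)→(B,1,+1)
state=B head=3 tape=011[0]110___   (B,0)→(C,_,+1)
state=C head=4 tape=011_[1]10___   (C,1)→(B,0,+1)
state=B head=5 tape=011_0[1]0___   (B,1)→(A,0,-1)
state=A head=4 tape=011_[0]00___   (A,0)→(A,_,+1)
state=A head=5 tape=011__[0]0___   (A,0)→(A,_,+1)
state=A head=6 tape=011___[0]___   (A,0)→(A,_,+1)
state=A head=7 tape=011____[_]__   (A,_)→(B,1,+1)
state=B head=8 tape=011____1[_]_   (B,_)→(H,1,+1)
state=H head=9 tape=011____11[_]
The non-blank tape span at halt is 011____11.

011____11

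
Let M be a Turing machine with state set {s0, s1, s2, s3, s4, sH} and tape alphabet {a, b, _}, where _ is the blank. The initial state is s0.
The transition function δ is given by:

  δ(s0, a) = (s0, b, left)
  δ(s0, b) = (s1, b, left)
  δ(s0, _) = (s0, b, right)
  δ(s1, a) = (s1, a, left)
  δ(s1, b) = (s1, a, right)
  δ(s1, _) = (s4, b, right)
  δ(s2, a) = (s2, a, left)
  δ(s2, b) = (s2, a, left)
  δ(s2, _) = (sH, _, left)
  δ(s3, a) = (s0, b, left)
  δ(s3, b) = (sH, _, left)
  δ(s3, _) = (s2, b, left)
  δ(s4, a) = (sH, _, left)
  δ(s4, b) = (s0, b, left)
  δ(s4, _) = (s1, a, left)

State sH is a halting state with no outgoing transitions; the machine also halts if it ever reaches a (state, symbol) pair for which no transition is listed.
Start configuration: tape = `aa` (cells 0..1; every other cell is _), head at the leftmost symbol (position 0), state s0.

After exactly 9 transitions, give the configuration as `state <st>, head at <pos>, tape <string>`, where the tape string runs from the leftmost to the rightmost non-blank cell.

state s4, head at -1, tape baaa

state=s0 head=0 tape=__[a]a   (s0,a)→(s0,b,left)
state=s0 head=-1 tape=_[_]ba   (s0,_)→(s0,b,right)
state=s0 head=0 tape=_b[b]a   (s0,b)→(s1,b,left)
state=s1 head=-1 tape=_[b]ba   (s1,b)→(s1,a,right)
state=s1 head=0 tape=_a[b]a   (s1,b)→(s1,a,right)
state=s1 head=1 tape=_aa[a]   (s1,a)→(s1,a,left)
state=s1 head=0 tape=_a[a]a   (s1,a)→(s1,a,left)
state=s1 head=-1 tape=_[a]aa   (s1,a)→(s1,a,left)
state=s1 head=-2 tape=[_]aaa   (s1,_)→(s4,b,right)
state=s4 head=-1 tape=b[a]aa
After 9 steps: state s4, head at -1, tape baaa.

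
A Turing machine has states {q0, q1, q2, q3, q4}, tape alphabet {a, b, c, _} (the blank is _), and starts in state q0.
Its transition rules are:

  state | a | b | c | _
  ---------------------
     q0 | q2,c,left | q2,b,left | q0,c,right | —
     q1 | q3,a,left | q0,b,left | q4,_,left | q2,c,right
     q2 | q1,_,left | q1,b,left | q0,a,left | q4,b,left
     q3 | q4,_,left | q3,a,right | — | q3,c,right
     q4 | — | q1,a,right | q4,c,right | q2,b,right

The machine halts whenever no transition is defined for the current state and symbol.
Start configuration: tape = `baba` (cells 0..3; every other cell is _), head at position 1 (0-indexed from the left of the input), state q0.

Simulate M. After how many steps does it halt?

state=q0 head=1 tape=_____b[a]ba   (q0,a)→(q2,c,left)
state=q2 head=0 tape=_____[b]cba   (q2,b)→(q1,b,left)
state=q1 head=-1 tape=____[_]bcba   (q1,_)→(q2,c,right)
state=q2 head=0 tape=____c[b]cba   (q2,b)→(q1,b,left)
state=q1 head=-1 tape=____[c]bcba   (q1,c)→(q4,_,left)
state=q4 head=-2 tape=___[_]_bcba   (q4,_)→(q2,b,right)
state=q2 head=-1 tape=___b[_]bcba   (q2,_)→(q4,b,left)
state=q4 head=-2 tape=___[b]bbcba   (q4,b)→(q1,a,right)
state=q1 head=-1 tape=___a[b]bcba   (q1,b)→(q0,b,left)
state=q0 head=-2 tape=___[a]bbcba   (q0,a)→(q2,c,left)
state=q2 head=-3 tape=__[_]cbbcba   (q2,_)→(q4,b,left)
state=q4 head=-4 tape=_[_]bcbbcba   (q4,_)→(q2,b,right)
state=q2 head=-3 tape=_b[b]cbbcba   (q2,b)→(q1,b,left)
state=q1 head=-4 tape=_[b]bcbbcba   (q1,b)→(q0,b,left)
state=q0 head=-5 tape=[_]bbcbbcba
M halts after 14 transitions.

14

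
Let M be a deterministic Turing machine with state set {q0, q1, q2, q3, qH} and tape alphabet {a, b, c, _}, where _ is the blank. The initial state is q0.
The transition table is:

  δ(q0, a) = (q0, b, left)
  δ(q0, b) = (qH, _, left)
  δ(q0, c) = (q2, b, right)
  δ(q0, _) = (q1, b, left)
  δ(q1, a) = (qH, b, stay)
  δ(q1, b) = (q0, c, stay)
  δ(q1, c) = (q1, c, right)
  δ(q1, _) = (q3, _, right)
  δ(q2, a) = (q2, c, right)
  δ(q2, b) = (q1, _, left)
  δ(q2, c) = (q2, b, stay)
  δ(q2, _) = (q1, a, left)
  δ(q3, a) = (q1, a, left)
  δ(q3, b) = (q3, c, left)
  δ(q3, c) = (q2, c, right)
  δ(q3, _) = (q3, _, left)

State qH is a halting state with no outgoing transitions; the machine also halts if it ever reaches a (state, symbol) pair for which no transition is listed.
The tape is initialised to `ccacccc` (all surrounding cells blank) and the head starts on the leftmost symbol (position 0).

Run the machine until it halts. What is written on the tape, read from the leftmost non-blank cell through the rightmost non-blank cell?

state=q0 head=0 tape=[c]cacccc_   (q0,c)→(q2,b,right)
state=q2 head=1 tape=b[c]acccc_   (q2,c)→(q2,b,stay)
state=q2 head=1 tape=b[b]acccc_   (q2,b)→(q1,_,left)
state=q1 head=0 tape=[b]_acccc_   (q1,b)→(q0,c,stay)
state=q0 head=0 tape=[c]_acccc_   (q0,c)→(q2,b,right)
state=q2 head=1 tape=b[_]acccc_   (q2,_)→(q1,a,left)
state=q1 head=0 tape=[b]aacccc_   (q1,b)→(q0,c,stay)
state=q0 head=0 tape=[c]aacccc_   (q0,c)→(q2,b,right)
state=q2 head=1 tape=b[a]acccc_   (q2,a)→(q2,c,right)
state=q2 head=2 tape=bc[a]cccc_   (q2,a)→(q2,c,right)
state=q2 head=3 tape=bcc[c]ccc_   (q2,c)→(q2,b,stay)
state=q2 head=3 tape=bcc[b]ccc_   (q2,b)→(q1,_,left)
state=q1 head=2 tape=bc[c]_ccc_   (q1,c)→(q1,c,right)
state=q1 head=3 tape=bcc[_]ccc_   (q1,_)→(q3,_,right)
state=q3 head=4 tape=bcc_[c]cc_   (q3,c)→(q2,c,right)
state=q2 head=5 tape=bcc_c[c]c_   (q2,c)→(q2,b,stay)
state=q2 head=5 tape=bcc_c[b]c_   (q2,b)→(q1,_,left)
state=q1 head=4 tape=bcc_[c]_c_   (q1,c)→(q1,c,right)
state=q1 head=5 tape=bcc_c[_]c_   (q1,_)→(q3,_,right)
state=q3 head=6 tape=bcc_c_[c]_   (q3,c)→(q2,c,right)
state=q2 head=7 tape=bcc_c_c[_]   (q2,_)→(q1,a,left)
state=q1 head=6 tape=bcc_c_[c]a   (q1,c)→(q1,c,right)
state=q1 head=7 tape=bcc_c_c[a]   (q1,a)→(qH,b,stay)
state=qH head=7 tape=bcc_c_c[b]
The non-blank tape span at halt is bcc_c_cb.

bcc_c_cb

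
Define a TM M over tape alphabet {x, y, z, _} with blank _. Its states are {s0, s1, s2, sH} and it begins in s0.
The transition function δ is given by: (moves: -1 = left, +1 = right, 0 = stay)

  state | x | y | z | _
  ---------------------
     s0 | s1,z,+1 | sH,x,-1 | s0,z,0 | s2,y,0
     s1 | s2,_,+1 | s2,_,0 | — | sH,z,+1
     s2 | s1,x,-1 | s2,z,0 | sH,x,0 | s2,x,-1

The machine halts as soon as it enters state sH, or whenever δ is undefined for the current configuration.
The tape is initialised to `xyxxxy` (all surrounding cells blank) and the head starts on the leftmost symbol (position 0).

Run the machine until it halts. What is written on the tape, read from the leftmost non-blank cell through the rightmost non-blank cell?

s0 | [x]yxxxy   read x → write z, move +1, go to s1
s1 | z[y]xxxy   read y → write _, move 0, go to s2
s2 | z[_]xxxy   read _ → write x, move -1, go to s2
s2 | [z]xxxxy   read z → write x, move 0, go to sH
sH | [x]xxxxy
The non-blank tape span at halt is xxxxxy.

xxxxxy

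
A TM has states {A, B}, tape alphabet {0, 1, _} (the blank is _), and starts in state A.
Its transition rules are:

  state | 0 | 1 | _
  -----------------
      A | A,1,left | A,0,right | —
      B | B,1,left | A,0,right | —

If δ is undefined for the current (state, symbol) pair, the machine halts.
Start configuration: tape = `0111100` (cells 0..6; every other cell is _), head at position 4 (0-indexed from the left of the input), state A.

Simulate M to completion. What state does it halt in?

A

A | 0111[1]00_   read 1 → write 0, move right, go to A
A | 01110[0]0_   read 0 → write 1, move left, go to A
A | 0111[0]10_   read 0 → write 1, move left, go to A
A | 011[1]110_   read 1 → write 0, move right, go to A
A | 0110[1]10_   read 1 → write 0, move right, go to A
A | 01100[1]0_   read 1 → write 0, move right, go to A
A | 011000[0]_   read 0 → write 1, move left, go to A
A | 01100[0]1_   read 0 → write 1, move left, go to A
A | 0110[0]11_   read 0 → write 1, move left, go to A
A | 011[0]111_   read 0 → write 1, move left, go to A
A | 01[1]1111_   read 1 → write 0, move right, go to A
A | 010[1]111_   read 1 → write 0, move right, go to A
A | 0100[1]11_   read 1 → write 0, move right, go to A
A | 01000[1]1_   read 1 → write 0, move right, go to A
A | 010000[1]_   read 1 → write 0, move right, go to A
A | 0100000[_]
No transition is defined for (A, _); M halts in state A.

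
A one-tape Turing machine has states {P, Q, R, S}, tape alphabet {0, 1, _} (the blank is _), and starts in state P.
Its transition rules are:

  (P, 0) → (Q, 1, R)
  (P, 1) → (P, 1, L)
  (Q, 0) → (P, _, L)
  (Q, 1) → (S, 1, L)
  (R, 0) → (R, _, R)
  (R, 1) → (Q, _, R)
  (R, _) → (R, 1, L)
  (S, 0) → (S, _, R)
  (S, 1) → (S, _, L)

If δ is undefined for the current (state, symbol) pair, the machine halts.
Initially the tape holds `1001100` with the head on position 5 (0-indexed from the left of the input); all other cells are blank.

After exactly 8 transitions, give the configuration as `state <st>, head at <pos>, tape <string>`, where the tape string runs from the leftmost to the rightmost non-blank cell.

P | 10011[0]0   read 0 → write 1, move R, go to Q
Q | 100111[0]   read 0 → write _, move L, go to P
P | 10011[1]_   read 1 → write 1, move L, go to P
P | 1001[1]1_   read 1 → write 1, move L, go to P
P | 100[1]11_   read 1 → write 1, move L, go to P
P | 10[0]111_   read 0 → write 1, move R, go to Q
Q | 101[1]11_   read 1 → write 1, move L, go to S
S | 10[1]111_   read 1 → write _, move L, go to S
S | 1[0]_111_
After 8 steps: state S, head at 1, tape 10_111.

state S, head at 1, tape 10_111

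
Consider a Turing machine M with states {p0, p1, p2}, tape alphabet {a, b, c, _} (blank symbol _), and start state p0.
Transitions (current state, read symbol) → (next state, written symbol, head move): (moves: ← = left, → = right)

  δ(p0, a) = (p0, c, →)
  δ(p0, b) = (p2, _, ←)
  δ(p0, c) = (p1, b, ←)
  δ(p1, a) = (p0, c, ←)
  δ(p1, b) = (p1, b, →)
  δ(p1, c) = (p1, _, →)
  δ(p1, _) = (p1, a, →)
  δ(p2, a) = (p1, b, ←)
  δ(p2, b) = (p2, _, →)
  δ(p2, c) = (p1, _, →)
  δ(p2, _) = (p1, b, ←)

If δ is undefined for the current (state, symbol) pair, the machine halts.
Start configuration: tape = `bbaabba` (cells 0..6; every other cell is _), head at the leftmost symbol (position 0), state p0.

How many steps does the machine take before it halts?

14

p0 | __[b]baabba   read b → write _, move ←, go to p2
p2 | _[_]_baabba   read _ → write b, move ←, go to p1
p1 | [_]b_baabba   read _ → write a, move →, go to p1
p1 | a[b]_baabba   read b → write b, move →, go to p1
p1 | ab[_]baabba   read _ → write a, move →, go to p1
p1 | aba[b]aabba   read b → write b, move →, go to p1
p1 | abab[a]abba   read a → write c, move ←, go to p0
p0 | aba[b]cabba   read b → write _, move ←, go to p2
p2 | ab[a]_cabba   read a → write b, move ←, go to p1
p1 | a[b]b_cabba   read b → write b, move →, go to p1
p1 | ab[b]_cabba   read b → write b, move →, go to p1
p1 | abb[_]cabba   read _ → write a, move →, go to p1
p1 | abba[c]abba   read c → write _, move →, go to p1
p1 | abba_[a]bba   read a → write c, move ←, go to p0
p0 | abba[_]cbba
M halts after 14 transitions.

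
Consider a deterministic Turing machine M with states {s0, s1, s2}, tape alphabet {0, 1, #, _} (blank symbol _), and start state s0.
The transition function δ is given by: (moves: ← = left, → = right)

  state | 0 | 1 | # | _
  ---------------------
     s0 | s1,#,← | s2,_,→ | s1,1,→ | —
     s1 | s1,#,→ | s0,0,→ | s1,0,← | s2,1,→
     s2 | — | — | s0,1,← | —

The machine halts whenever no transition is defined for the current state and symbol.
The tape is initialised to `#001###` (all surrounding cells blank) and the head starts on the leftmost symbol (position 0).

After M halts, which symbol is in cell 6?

s0 | _[#]001###   read # → write 1, move →, go to s1
s1 | _1[0]01###   read 0 → write #, move →, go to s1
s1 | _1#[0]1###   read 0 → write #, move →, go to s1
s1 | _1##[1]###   read 1 → write 0, move →, go to s0
s0 | _1##0[#]##   read # → write 1, move →, go to s1
s1 | _1##01[#]#   read # → write 0, move ←, go to s1
s1 | _1##0[1]0#   read 1 → write 0, move →, go to s0
s0 | _1##00[0]#   read 0 → write #, move ←, go to s1
s1 | _1##0[0]##   read 0 → write #, move →, go to s1
s1 | _1##0#[#]#   read # → write 0, move ←, go to s1
s1 | _1##0[#]0#   read # → write 0, move ←, go to s1
s1 | _1##[0]00#   read 0 → write #, move →, go to s1
s1 | _1###[0]0#   read 0 → write #, move →, go to s1
s1 | _1####[0]#   read 0 → write #, move →, go to s1
s1 | _1#####[#]   read # → write 0, move ←, go to s1
s1 | _1####[#]0   read # → write 0, move ←, go to s1
s1 | _1###[#]00   read # → write 0, move ←, go to s1
s1 | _1##[#]000   read # → write 0, move ←, go to s1
s1 | _1#[#]0000   read # → write 0, move ←, go to s1
s1 | _1[#]00000   read # → write 0, move ←, go to s1
s1 | _[1]000000   read 1 → write 0, move →, go to s0
s0 | _0[0]00000   read 0 → write #, move ←, go to s1
s1 | _[0]#00000   read 0 → write #, move →, go to s1
s1 | _#[#]00000   read # → write 0, move ←, go to s1
s1 | _[#]000000   read # → write 0, move ←, go to s1
s1 | [_]0000000   read _ → write 1, move →, go to s2
s2 | 1[0]000000
Cell 6 holds 0 when M halts.

0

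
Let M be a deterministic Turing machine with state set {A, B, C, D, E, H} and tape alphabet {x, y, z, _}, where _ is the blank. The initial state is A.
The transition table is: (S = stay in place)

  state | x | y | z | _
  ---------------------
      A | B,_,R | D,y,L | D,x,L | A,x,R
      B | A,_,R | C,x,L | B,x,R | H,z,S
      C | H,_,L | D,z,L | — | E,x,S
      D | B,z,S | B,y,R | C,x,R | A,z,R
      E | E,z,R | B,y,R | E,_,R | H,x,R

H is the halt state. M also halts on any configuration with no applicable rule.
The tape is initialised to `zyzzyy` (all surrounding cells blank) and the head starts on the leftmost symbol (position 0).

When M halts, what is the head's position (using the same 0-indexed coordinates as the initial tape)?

3

A | _[z]yzzyy   read z → write x, move L, go to D
D | [_]xyzzyy   read _ → write z, move R, go to A
A | z[x]yzzyy   read x → write _, move R, go to B
B | z_[y]zzyy   read y → write x, move L, go to C
C | z[_]xzzyy   read _ → write x, move S, go to E
E | z[x]xzzyy   read x → write z, move R, go to E
E | zz[x]zzyy   read x → write z, move R, go to E
E | zzz[z]zyy   read z → write _, move R, go to E
E | zzz_[z]yy   read z → write _, move R, go to E
E | zzz__[y]y   read y → write y, move R, go to B
B | zzz__y[y]   read y → write x, move L, go to C
C | zzz__[y]x   read y → write z, move L, go to D
D | zzz_[_]zx   read _ → write z, move R, go to A
A | zzz_z[z]x   read z → write x, move L, go to D
D | zzz_[z]xx   read z → write x, move R, go to C
C | zzz_x[x]x   read x → write _, move L, go to H
H | zzz_[x]_x
At halt the head is at cell 3.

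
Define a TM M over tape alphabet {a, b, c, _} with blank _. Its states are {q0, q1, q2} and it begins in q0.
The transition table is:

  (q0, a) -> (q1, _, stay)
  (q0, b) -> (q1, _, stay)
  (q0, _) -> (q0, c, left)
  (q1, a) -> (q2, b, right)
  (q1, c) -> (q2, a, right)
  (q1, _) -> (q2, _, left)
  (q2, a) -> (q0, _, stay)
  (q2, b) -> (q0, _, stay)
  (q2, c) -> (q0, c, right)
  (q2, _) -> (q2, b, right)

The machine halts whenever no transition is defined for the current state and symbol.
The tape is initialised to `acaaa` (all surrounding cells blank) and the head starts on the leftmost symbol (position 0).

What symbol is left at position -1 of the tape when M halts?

state=q0 head=0 tape=_[a]caaa   (q0,a)→(q1,_,stay)
state=q1 head=0 tape=_[_]caaa   (q1,_)→(q2,_,left)
state=q2 head=-1 tape=[_]_caaa   (q2,_)→(q2,b,right)
state=q2 head=0 tape=b[_]caaa   (q2,_)→(q2,b,right)
state=q2 head=1 tape=bb[c]aaa   (q2,c)→(q0,c,right)
state=q0 head=2 tape=bbc[a]aa   (q0,a)→(q1,_,stay)
state=q1 head=2 tape=bbc[_]aa   (q1,_)→(q2,_,left)
state=q2 head=1 tape=bb[c]_aa   (q2,c)→(q0,c,right)
state=q0 head=2 tape=bbc[_]aa   (q0,_)→(q0,c,left)
state=q0 head=1 tape=bb[c]caa
Cell -1 holds b when M halts.

b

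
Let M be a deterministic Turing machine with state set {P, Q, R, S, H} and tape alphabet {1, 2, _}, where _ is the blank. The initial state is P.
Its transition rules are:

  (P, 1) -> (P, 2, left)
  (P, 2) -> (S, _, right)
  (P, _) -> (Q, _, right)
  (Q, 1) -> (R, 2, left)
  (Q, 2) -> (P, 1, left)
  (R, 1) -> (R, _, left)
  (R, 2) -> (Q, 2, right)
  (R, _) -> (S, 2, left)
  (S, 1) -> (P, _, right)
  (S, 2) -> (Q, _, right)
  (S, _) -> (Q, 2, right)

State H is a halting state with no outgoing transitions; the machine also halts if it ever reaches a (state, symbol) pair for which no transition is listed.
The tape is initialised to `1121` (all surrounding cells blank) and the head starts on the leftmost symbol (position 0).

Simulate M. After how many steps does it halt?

15

state=P head=0 tape=__[1]121__   (P,1)→(P,2,left)
state=P head=-1 tape=_[_]2121__   (P,_)→(Q,_,right)
state=Q head=0 tape=__[2]121__   (Q,2)→(P,1,left)
state=P head=-1 tape=_[_]1121__   (P,_)→(Q,_,right)
state=Q head=0 tape=__[1]121__   (Q,1)→(R,2,left)
state=R head=-1 tape=_[_]2121__   (R,_)→(S,2,left)
state=S head=-2 tape=[_]22121__   (S,_)→(Q,2,right)
state=Q head=-1 tape=2[2]2121__   (Q,2)→(P,1,left)
state=P head=-2 tape=[2]12121__   (P,2)→(S,_,right)
state=S head=-1 tape=_[1]2121__   (S,1)→(P,_,right)
state=P head=0 tape=__[2]121__   (P,2)→(S,_,right)
state=S head=1 tape=___[1]21__   (S,1)→(P,_,right)
state=P head=2 tape=____[2]1__   (P,2)→(S,_,right)
state=S head=3 tape=_____[1]__   (S,1)→(P,_,right)
state=P head=4 tape=______[_]_   (P,_)→(Q,_,right)
state=Q head=5 tape=_______[_]
M halts after 15 transitions.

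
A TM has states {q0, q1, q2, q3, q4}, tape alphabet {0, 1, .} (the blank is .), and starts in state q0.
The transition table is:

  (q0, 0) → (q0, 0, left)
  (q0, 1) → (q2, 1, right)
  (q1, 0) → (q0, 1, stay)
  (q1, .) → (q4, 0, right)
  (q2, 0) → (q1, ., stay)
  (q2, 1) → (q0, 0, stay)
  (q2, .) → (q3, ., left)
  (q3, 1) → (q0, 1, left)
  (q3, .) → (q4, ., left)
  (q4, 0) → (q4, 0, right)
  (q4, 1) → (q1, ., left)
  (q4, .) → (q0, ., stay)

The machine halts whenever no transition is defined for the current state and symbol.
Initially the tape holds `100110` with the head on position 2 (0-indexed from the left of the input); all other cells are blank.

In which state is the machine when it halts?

q0

state=q0 head=2 tape=10[0]110   (q0,0)→(q0,0,left)
state=q0 head=1 tape=1[0]0110   (q0,0)→(q0,0,left)
state=q0 head=0 tape=[1]00110   (q0,1)→(q2,1,right)
state=q2 head=1 tape=1[0]0110   (q2,0)→(q1,.,stay)
state=q1 head=1 tape=1[.]0110   (q1,.)→(q4,0,right)
state=q4 head=2 tape=10[0]110   (q4,0)→(q4,0,right)
state=q4 head=3 tape=100[1]10   (q4,1)→(q1,.,left)
state=q1 head=2 tape=10[0].10   (q1,0)→(q0,1,stay)
state=q0 head=2 tape=10[1].10   (q0,1)→(q2,1,right)
state=q2 head=3 tape=101[.]10   (q2,.)→(q3,.,left)
state=q3 head=2 tape=10[1].10   (q3,1)→(q0,1,left)
state=q0 head=1 tape=1[0]1.10   (q0,0)→(q0,0,left)
state=q0 head=0 tape=[1]01.10   (q0,1)→(q2,1,right)
state=q2 head=1 tape=1[0]1.10   (q2,0)→(q1,.,stay)
state=q1 head=1 tape=1[.]1.10   (q1,.)→(q4,0,right)
state=q4 head=2 tape=10[1].10   (q4,1)→(q1,.,left)
state=q1 head=1 tape=1[0]..10   (q1,0)→(q0,1,stay)
state=q0 head=1 tape=1[1]..10   (q0,1)→(q2,1,right)
state=q2 head=2 tape=11[.].10   (q2,.)→(q3,.,left)
state=q3 head=1 tape=1[1]..10   (q3,1)→(q0,1,left)
state=q0 head=0 tape=[1]1..10   (q0,1)→(q2,1,right)
state=q2 head=1 tape=1[1]..10   (q2,1)→(q0,0,stay)
state=q0 head=1 tape=1[0]..10   (q0,0)→(q0,0,left)
state=q0 head=0 tape=[1]0..10   (q0,1)→(q2,1,right)
state=q2 head=1 tape=1[0]..10   (q2,0)→(q1,.,stay)
state=q1 head=1 tape=1[.]..10   (q1,.)→(q4,0,right)
state=q4 head=2 tape=10[.].10   (q4,.)→(q0,.,stay)
state=q0 head=2 tape=10[.].10
No transition is defined for (q0, .); M halts in state q0.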